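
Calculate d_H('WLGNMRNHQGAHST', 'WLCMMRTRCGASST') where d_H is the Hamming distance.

Differing positions: 3, 4, 7, 8, 9, 12. Hamming distance = 6.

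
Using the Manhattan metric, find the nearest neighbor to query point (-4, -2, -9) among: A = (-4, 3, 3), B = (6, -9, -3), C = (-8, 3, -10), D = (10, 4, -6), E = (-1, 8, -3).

Distances: d(A) = 17, d(B) = 23, d(C) = 10, d(D) = 23, d(E) = 19. Nearest: C = (-8, 3, -10) with distance 10.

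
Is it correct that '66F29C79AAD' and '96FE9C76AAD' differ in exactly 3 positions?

Differing positions: 1, 4, 8. Hamming distance = 3, so the claim is true.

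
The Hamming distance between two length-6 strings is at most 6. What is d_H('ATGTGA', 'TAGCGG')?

Differing positions: 1, 2, 4, 6. Hamming distance = 4. The maximum possible Hamming distance for length-6 strings is 6, so d_H/6 = 4/6 ≈ 0.6667.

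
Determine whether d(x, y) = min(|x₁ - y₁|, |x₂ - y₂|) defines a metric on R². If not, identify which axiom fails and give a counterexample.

No. d fails identity of indiscernibles: take x = (-3, 0) and y = (-3, 2). Then d(x,y) = min(|-3 - (-3)|, |0 - 2|) = min(0, 2) = 0, yet x ≠ y.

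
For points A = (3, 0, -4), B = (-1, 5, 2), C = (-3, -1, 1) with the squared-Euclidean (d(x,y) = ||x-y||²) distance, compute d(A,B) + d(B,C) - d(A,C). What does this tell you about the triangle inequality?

d(A,B) = 4² + 5² + 6² = 77, d(B,C) = 2² + 6² + 1² = 41, d(A,C) = 6² + 1² + 5² = 62.
d(A,B) + d(B,C) - d(A,C) = 77 + 41 - 62 = 118 - 62 = 56. This is ≥ 0, so the triangle inequality holds for these points.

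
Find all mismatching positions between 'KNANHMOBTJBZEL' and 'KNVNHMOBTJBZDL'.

Differing positions: 3, 13. Hamming distance = 2.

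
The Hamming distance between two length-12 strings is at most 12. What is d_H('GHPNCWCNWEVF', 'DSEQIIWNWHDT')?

Differing positions: 1, 2, 3, 4, 5, 6, 7, 10, 11, 12. Hamming distance = 10. The maximum possible Hamming distance for length-12 strings is 12, so d_H/12 = 10/12 ≈ 0.8333.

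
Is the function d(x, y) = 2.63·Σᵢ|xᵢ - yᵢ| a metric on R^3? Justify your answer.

Yes. The L1 (Manhattan) norm induces a metric on R^3, and multiplying a metric by a positive constant 2.63 > 0 preserves all four axioms: non-negativity (2.63·||x-y|| ≥ 0), identity (2.63·||x-y|| = 0 ⟺ ||x-y|| = 0 ⟺ x = y), symmetry (||x-y|| = ||y-x||), and the triangle inequality (2.63·||x-z|| ≤ 2.63·||x-y|| + 2.63·||y-z||). So d is a metric.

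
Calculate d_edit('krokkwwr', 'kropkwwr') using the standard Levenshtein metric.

Let D[i][j] be the edit distance between the first i characters of 'krokkwwr' and the first j characters of 'kropkwwr', with D[i][0] = i, D[0][j] = j, and D[i][j] = D[i-1][j-1] if the characters match, else 1 + min(D[i-1][j], D[i][j-1], D[i-1][j-1]). Filling the table (rows: prefixes of 'krokkwwr', columns: prefixes of 'kropkwwr'):
     ε  k  r  o  p  k  w  w  r
  ε  0  1  2  3  4  5  6  7  8
  k  1  0  1  2  3  4  5  6  7
  r  2  1  0  1  2  3  4  5  6
  o  3  2  1  0  1  2  3  4  5
  k  4  3  2  1  1  1  2  3  4
  k  5  4  3  2  2  1  2  3  4
  w  6  5  4  3  3  2  1  2  3
  w  7  6  5  4  4  3  2  1  2
  r  8  7  6  5  5  4  3  2  1
The bottom-right entry gives D[8][8] = 1, so no sequence of fewer than 1 edit works. Backtracking through the table gives one optimal edit sequence (1 edit):
  krokkwwr → kropkwwr (sub k→p @4)
Edit distance = 1.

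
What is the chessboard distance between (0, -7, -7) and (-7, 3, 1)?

max(|x_i - y_i|) = max(|0 - (-7)|, |-7 - 3|, |-7 - 1|) = max(7, 10, 8) = 10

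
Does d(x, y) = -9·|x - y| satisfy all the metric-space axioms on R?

No. With c = -9 < 0, d fails non-negativity: d(4, 11) = -9·|4 - 11| = -9·7 = -63 < 0.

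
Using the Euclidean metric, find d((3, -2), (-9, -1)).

√(Σ(x_i - y_i)²) = √((3 - (-9))² + (-2 - (-1))²)
= √(12² + (-1)²) = √(144 + 1) = √145 ≈ 12.0416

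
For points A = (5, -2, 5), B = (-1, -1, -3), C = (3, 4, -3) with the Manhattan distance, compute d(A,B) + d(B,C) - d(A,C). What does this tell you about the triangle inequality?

d(A,B) = 6 + 1 + 8 = 15, d(B,C) = 4 + 5 + 0 = 9, d(A,C) = 2 + 6 + 8 = 16.
d(A,B) + d(B,C) - d(A,C) = 15 + 9 - 16 = 24 - 16 = 8. This is ≥ 0, so the triangle inequality holds for these points.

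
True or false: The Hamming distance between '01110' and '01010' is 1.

Differing positions: 3. Hamming distance = 1, so the claim is true.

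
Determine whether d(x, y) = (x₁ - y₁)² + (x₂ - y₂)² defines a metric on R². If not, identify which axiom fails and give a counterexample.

No. The squared Euclidean distance fails the triangle inequality. Counterexample: x = (0, 0), y = (3, 3), z = (6, 6). d(x,z) = 6² + 6² = 72, but d(x,y) + d(y,z) = (3² + 3²) + (3² + 3²) = 18 + 18 = 36. Since 72 > 36, the triangle inequality is violated. (Note: √d, the ordinary Euclidean distance, IS a metric.)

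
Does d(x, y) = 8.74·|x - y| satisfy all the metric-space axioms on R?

Yes. Since |x - y| is a metric on R and 8.74 > 0, the positive scalar multiple 8.74·|x - y| is also a metric: scaling by a positive constant preserves non-negativity, identity (d=0 ⟺ |x-y|=0 ⟺ x=y), symmetry, and the triangle inequality.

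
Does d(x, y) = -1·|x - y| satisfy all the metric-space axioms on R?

No. With c = -1 < 0, d fails non-negativity: d(5, 13) = -1·|5 - 13| = -1·8 = -8 < 0.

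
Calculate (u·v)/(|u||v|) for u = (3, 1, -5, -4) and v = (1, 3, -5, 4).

With u = (3, 1, -5, -4), v = (1, 3, -5, 4):
u·v = 3·1 + 1·3 + (-5)·(-5) + (-4)·4 = 3 + 3 + 25 + (-16) = 15.
|u| = √(3² + 1² + (-5)² + (-4)²) = √51, |v| = √(1² + 3² + (-5)² + 4²) = √51, so |u||v| = √(51·51) = √2601 = 51.
cos θ = (u·v)/(|u||v|) = 15/51 ≈ 0.2941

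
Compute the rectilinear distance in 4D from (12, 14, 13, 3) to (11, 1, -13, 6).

Σ|x_i - y_i| = |12 - 11| + |14 - 1| + |13 - (-13)| + |3 - 6| = 1 + 13 + 26 + 3 = 43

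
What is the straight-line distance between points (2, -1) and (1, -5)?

√(Σ(x_i - y_i)²) = √((2 - 1)² + (-1 - (-5))²)
= √(1² + 4²) = √(1 + 16) = √17 ≈ 4.1231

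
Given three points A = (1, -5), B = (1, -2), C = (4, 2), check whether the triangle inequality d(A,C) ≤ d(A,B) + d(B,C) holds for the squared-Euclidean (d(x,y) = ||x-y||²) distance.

d(A,B) = 0² + 3² = 9, d(B,C) = 3² + 4² = 25, d(A,C) = 3² + 7² = 58.
d(A,C) = 58 > 9 + 25 = 34. Triangle inequality is VIOLATED. (Squared-Euclidean is not a metric — this is a counterexample.)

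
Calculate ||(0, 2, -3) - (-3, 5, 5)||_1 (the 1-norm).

Σ|x_i - y_i| = |0 - (-3)| + |2 - 5| + |-3 - 5| = 3 + 3 + 8 = 14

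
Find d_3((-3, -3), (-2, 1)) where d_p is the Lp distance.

(Σ|x_i - y_i|^3)^(1/3) = (|-3 - (-2)|^3 + |-3 - 1|^3)^(1/3)
= (1^3 + 4^3)^(1/3) = (1 + 64)^(1/3) = (65)^(1/3) ≈ 4.0207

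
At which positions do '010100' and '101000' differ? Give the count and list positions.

Differing positions: 1, 2, 3, 4. Hamming distance = 4.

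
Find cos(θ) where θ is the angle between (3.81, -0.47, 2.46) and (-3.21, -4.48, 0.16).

With u = (3.81, -0.47, 2.46), v = (-3.21, -4.48, 0.16):
u·v = 3.81·(-3.21) + (-0.47)·(-4.48) + 2.46·0.16 = (-12.2301) + 2.1056 + 0.3936 = -9.7309.
|u| = √(3.81² + (-0.47)² + 2.46²) = √(14.5161 + 0.2209 + 6.0516) = √20.7886, |v| = √((-3.21)² + (-4.48)² + 0.16²) = √(10.3041 + 20.0704 + 0.0256) = √30.4001.
cos θ = (u·v)/(|u||v|) = -9.7309/(√20.7886·√30.4001) ≈ -0.3871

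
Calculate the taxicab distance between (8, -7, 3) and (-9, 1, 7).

Σ|x_i - y_i| = |8 - (-9)| + |-7 - 1| + |3 - 7| = 17 + 8 + 4 = 29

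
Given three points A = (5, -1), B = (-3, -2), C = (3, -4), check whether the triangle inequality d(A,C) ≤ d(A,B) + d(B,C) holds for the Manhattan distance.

d(A,B) = 8 + 1 = 9, d(B,C) = 6 + 2 = 8, d(A,C) = 2 + 3 = 5.
d(A,C) = 5 ≤ 9 + 8 = 17. Triangle inequality is satisfied.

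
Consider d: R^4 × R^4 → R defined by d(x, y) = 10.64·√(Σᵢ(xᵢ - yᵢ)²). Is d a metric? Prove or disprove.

Yes. The L2 (Euclidean) norm induces a metric on R^4, and multiplying a metric by a positive constant 10.64 > 0 preserves all four axioms: non-negativity (10.64·||x-y|| ≥ 0), identity (10.64·||x-y|| = 0 ⟺ ||x-y|| = 0 ⟺ x = y), symmetry (||x-y|| = ||y-x||), and the triangle inequality (10.64·||x-z|| ≤ 10.64·||x-y|| + 10.64·||y-z||). So d is a metric.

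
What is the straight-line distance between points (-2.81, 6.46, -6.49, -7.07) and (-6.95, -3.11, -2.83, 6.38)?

√(Σ(x_i - y_i)²) = √((-2.81 - (-6.95))² + (6.46 - (-3.11))² + (-6.49 - (-2.83))² + (-7.07 - 6.38)²)
= √(4.14² + 9.57² + (-3.66)² + (-13.45)²) = √(17.1396 + 91.5849 + 13.3956 + 180.9025) = √303.0226 ≈ 17.4075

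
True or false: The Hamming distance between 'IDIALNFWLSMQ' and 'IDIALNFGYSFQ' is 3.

Differing positions: 8, 9, 11. Hamming distance = 3, so the claim is true.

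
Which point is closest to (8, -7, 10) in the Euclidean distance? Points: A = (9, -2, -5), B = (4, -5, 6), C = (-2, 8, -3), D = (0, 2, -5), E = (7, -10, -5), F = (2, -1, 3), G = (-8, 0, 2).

Distances: d(A) ≈ 15.843, d(B) = 6, d(C) ≈ 22.2261, d(D) ≈ 19.2354, d(E) ≈ 15.3297, d(F) = 11, d(G) ≈ 19.2094. Nearest: B = (4, -5, 6) with distance 6.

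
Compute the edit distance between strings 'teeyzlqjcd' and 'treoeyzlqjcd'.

Let D[i][j] be the edit distance between the first i characters of 'teeyzlqjcd' and the first j characters of 'treoeyzlqjcd', with D[i][0] = i, D[0][j] = j, and D[i][j] = D[i-1][j-1] if the characters match, else 1 + min(D[i-1][j], D[i][j-1], D[i-1][j-1]). Filling the table (rows: prefixes of 'teeyzlqjcd', columns: prefixes of 'treoeyzlqjcd'):
     ε  t  r  e  o  e  y  z  l  q  j  c  d
  ε  0  1  2  3  4  5  6  7  8  9 10 11 12
  t  1  0  1  2  3  4  5  6  7  8  9 10 11
  e  2  1  1  1  2  3  4  5  6  7  8  9 10
  e  3  2  2  1  2  2  3  4  5  6  7  8  9
  y  4  3  3  2  2  3  2  3  4  5  6  7  8
  z  5  4  4  3  3  3  3  2  3  4  5  6  7
  l  6  5  5  4  4  4  4  3  2  3  4  5  6
  q  7  6  6  5  5  5  5  4  3  2  3  4  5
  j  8  7  7  6  6  6  6  5  4  3  2  3  4
  c  9  8  8  7  7  7  7  6  5  4  3  2  3
  d 10  9  9  8  8  8  8  7  6  5  4  3  2
The bottom-right entry gives D[10][12] = 2, so no sequence of fewer than 2 edits works. Backtracking through the table gives one optimal edit sequence (2 edits):
  teeyzlqjcd → treeyzlqjcd (ins r @2)
  treeyzlqjcd → treoeyzlqjcd (ins o @4)
Edit distance = 2.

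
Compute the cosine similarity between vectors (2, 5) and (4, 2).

With u = (2, 5), v = (4, 2):
u·v = 2·4 + 5·2 = 8 + 10 = 18.
|u| = √(2² + 5²) = √29, |v| = √(4² + 2²) = √20, so |u||v| = √(29·20) = √580.
cos θ = (u·v)/(|u||v|) = 18/√580 ≈ 0.7474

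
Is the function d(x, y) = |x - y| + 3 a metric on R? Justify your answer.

No. d fails identity of indiscernibles (specifically d(x,x) = 0): d(6, 6) = |6 - 6| + 3 = 0 + 3 = 3 ≠ 0.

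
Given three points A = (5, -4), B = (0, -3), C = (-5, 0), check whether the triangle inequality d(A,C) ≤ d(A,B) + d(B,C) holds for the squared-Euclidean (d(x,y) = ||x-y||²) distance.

d(A,B) = 5² + 1² = 26, d(B,C) = 5² + 3² = 34, d(A,C) = 10² + 4² = 116.
d(A,C) = 116 > 26 + 34 = 60. Triangle inequality is VIOLATED. (Squared-Euclidean is not a metric — this is a counterexample.)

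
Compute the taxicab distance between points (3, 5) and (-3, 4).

Σ|x_i - y_i| = |3 - (-3)| + |5 - 4| = 6 + 1 = 7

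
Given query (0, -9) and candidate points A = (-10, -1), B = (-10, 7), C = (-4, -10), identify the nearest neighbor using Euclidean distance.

Distances: d(A) ≈ 12.8062, d(B) ≈ 18.868, d(C) ≈ 4.1231. Nearest: C = (-4, -10) with distance 4.1231.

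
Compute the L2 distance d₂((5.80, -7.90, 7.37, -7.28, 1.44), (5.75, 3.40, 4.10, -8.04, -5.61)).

√(Σ(x_i - y_i)²) = √((5.8 - 5.75)² + (-7.9 - 3.4)² + (7.37 - 4.1)² + (-7.28 - (-8.04))² + (1.44 - (-5.61))²)
= √(0.05² + (-11.3)² + 3.27² + 0.76² + 7.05²) = √(0.0025 + 127.69 + 10.6929 + 0.5776 + 49.7025) = √188.6655 ≈ 13.7356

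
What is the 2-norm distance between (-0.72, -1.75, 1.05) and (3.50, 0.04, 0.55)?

(Σ|x_i - y_i|^2)^(1/2) = (|-0.72 - 3.5|^2 + |-1.75 - 0.04|^2 + |1.05 - 0.55|^2)^(1/2)
= (4.22^2 + 1.79^2 + 0.5^2)^(1/2) = (17.8084 + 3.2041 + 0.25)^(1/2) = (21.2625)^(1/2) ≈ 4.6111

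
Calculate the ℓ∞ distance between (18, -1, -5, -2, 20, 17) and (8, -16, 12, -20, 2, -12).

max(|x_i - y_i|) = max(|18 - 8|, |-1 - (-16)|, |-5 - 12|, |-2 - (-20)|, |20 - 2|, |17 - (-12)|) = max(10, 15, 17, 18, 18, 29) = 29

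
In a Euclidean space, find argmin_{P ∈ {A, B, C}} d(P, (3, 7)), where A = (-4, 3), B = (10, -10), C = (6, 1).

Distances: d(A) ≈ 8.0623, d(B) ≈ 18.3848, d(C) ≈ 6.7082. Nearest: C = (6, 1) with distance 6.7082.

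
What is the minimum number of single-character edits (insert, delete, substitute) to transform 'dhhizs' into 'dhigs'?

Let D[i][j] be the edit distance between the first i characters of 'dhhizs' and the first j characters of 'dhigs', with D[i][0] = i, D[0][j] = j, and D[i][j] = D[i-1][j-1] if the characters match, else 1 + min(D[i-1][j], D[i][j-1], D[i-1][j-1]). Filling the table (rows: prefixes of 'dhhizs', columns: prefixes of 'dhigs'):
     ε  d  h  i  g  s
  ε  0  1  2  3  4  5
  d  1  0  1  2  3  4
  h  2  1  0  1  2  3
  h  3  2  1  1  2  3
  i  4  3  2  1  2  3
  z  5  4  3  2  2  3
  s  6  5  4  3  3  2
The bottom-right entry gives D[6][5] = 2, so no sequence of fewer than 2 edits works. Backtracking through the table gives one optimal edit sequence (2 edits):
  dhhizs → dhizs (del h @2)
  dhizs → dhigs (sub z→g @4)
Edit distance = 2.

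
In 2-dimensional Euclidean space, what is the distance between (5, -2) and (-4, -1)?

√(Σ(x_i - y_i)²) = √((5 - (-4))² + (-2 - (-1))²)
= √(9² + (-1)²) = √(81 + 1) = √82 ≈ 9.0554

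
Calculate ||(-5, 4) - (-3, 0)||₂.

√(Σ(x_i - y_i)²) = √((-5 - (-3))² + (4 - 0)²)
= √((-2)² + 4²) = √(4 + 16) = √20 ≈ 4.4721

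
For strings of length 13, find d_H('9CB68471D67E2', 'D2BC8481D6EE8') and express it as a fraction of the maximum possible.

Differing positions: 1, 2, 4, 7, 11, 13. Hamming distance = 6. The maximum possible Hamming distance for length-13 strings is 13, so d_H/13 = 6/13 ≈ 0.4615.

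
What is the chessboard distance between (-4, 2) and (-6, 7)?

max(|x_i - y_i|) = max(|-4 - (-6)|, |2 - 7|) = max(2, 5) = 5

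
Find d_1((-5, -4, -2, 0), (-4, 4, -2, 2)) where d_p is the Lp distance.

Σ|x_i - y_i| = |-5 - (-4)| + |-4 - 4| + |-2 - (-2)| + |0 - 2| = 1 + 8 + 0 + 2 = 11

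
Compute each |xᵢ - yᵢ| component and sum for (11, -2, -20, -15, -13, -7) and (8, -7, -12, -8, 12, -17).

Σ|x_i - y_i| = |11 - 8| + |-2 - (-7)| + |-20 - (-12)| + |-15 - (-8)| + |-13 - 12| + |-7 - (-17)| = 3 + 5 + 8 + 7 + 25 + 10 = 58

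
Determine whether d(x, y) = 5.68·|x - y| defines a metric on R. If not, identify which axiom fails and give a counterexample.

Yes. Since |x - y| is a metric on R and 5.68 > 0, the positive scalar multiple 5.68·|x - y| is also a metric: scaling by a positive constant preserves non-negativity, identity (d=0 ⟺ |x-y|=0 ⟺ x=y), symmetry, and the triangle inequality.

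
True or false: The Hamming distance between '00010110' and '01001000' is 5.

Differing positions: 2, 4, 5, 6, 7. Hamming distance = 5, so the claim is true.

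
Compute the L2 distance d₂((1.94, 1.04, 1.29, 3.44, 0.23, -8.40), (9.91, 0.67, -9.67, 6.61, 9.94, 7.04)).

√(Σ(x_i - y_i)²) = √((1.94 - 9.91)² + (1.04 - 0.67)² + (1.29 - (-9.67))² + (3.44 - 6.61)² + (0.23 - 9.94)² + (-8.4 - 7.04)²)
= √((-7.97)² + 0.37² + 10.96² + (-3.17)² + (-9.71)² + (-15.44)²) = √(63.5209 + 0.1369 + 120.1216 + 10.0489 + 94.2841 + 238.3936) = √526.506 ≈ 22.9457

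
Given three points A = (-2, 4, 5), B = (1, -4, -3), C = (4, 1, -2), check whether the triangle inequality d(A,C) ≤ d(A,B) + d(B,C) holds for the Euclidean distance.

d(A,B) = √(3² + 8² + 8²) = √137 ≈ 11.7047, d(B,C) = √(3² + 5² + 1²) = √35 ≈ 5.9161, d(A,C) = √(6² + 3² + 7²) = √94 ≈ 9.6954.
d(A,C) ≈ 9.6954 ≤ 11.7047 + 5.9161 = 17.6208. Triangle inequality is satisfied.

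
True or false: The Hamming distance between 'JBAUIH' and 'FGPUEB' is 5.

Differing positions: 1, 2, 3, 5, 6. Hamming distance = 5, so the claim is true.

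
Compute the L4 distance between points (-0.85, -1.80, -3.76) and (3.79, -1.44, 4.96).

(Σ|x_i - y_i|^4)^(1/4) = (|-0.85 - 3.79|^4 + |-1.8 - (-1.44)|^4 + |-3.76 - 4.96|^4)^(1/4)
= (4.64^4 + 0.36^4 + 8.72^4)^(1/4) ≈ (463.5237 + 0.0168 + 5781.8383)^(1/4) = (6245.3788)^(1/4) ≈ 8.8898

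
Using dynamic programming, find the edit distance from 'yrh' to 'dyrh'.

Let D[i][j] be the edit distance between the first i characters of 'yrh' and the first j characters of 'dyrh', with D[i][0] = i, D[0][j] = j, and D[i][j] = D[i-1][j-1] if the characters match, else 1 + min(D[i-1][j], D[i][j-1], D[i-1][j-1]). Filling the table (rows: prefixes of 'yrh', columns: prefixes of 'dyrh'):
     ε  d  y  r  h
  ε  0  1  2  3  4
  y  1  1  1  2  3
  r  2  2  2  1  2
  h  3  3  3  2  1
The bottom-right entry gives D[3][4] = 1, so no sequence of fewer than 1 edit works. Backtracking through the table gives one optimal edit sequence (1 edit):
  yrh → dyrh (ins d @1)
Edit distance = 1.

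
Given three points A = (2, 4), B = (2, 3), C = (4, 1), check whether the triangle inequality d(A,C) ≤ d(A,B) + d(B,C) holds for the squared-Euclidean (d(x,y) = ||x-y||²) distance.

d(A,B) = 0² + 1² = 1, d(B,C) = 2² + 2² = 8, d(A,C) = 2² + 3² = 13.
d(A,C) = 13 > 1 + 8 = 9. Triangle inequality is VIOLATED. (Squared-Euclidean is not a metric — this is a counterexample.)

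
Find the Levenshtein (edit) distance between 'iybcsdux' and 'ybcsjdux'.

Let D[i][j] be the edit distance between the first i characters of 'iybcsdux' and the first j characters of 'ybcsjdux', with D[i][0] = i, D[0][j] = j, and D[i][j] = D[i-1][j-1] if the characters match, else 1 + min(D[i-1][j], D[i][j-1], D[i-1][j-1]). Filling the table (rows: prefixes of 'iybcsdux', columns: prefixes of 'ybcsjdux'):
     ε  y  b  c  s  j  d  u  x
  ε  0  1  2  3  4  5  6  7  8
  i  1  1  2  3  4  5  6  7  8
  y  2  1  2  3  4  5  6  7  8
  b  3  2  1  2  3  4  5  6  7
  c  4  3  2  1  2  3  4  5  6
  s  5  4  3  2  1  2  3  4  5
  d  6  5  4  3  2  2  2  3  4
  u  7  6  5  4  3  3  3  2  3
  x  8  7  6  5  4  4  4  3  2
The bottom-right entry gives D[8][8] = 2, so no sequence of fewer than 2 edits works. Backtracking through the table gives one optimal edit sequence (2 edits):
  iybcsdux → ybcsdux (del i @1)
  ybcsdux → ybcsjdux (ins j @5)
Edit distance = 2.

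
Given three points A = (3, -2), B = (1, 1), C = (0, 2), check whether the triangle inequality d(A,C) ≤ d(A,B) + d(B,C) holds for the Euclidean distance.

d(A,B) = √(2² + 3²) = √13 ≈ 3.6056, d(B,C) = √(1² + 1²) = √2 ≈ 1.4142, d(A,C) = √(3² + 4²) = √25 = 5.
d(A,C) = 5 ≤ 3.6056 + 1.4142 = 5.0198. Triangle inequality is satisfied.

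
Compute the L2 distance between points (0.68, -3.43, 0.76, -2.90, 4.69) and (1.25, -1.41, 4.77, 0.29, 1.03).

(Σ|x_i - y_i|^2)^(1/2) = (|0.68 - 1.25|^2 + |-3.43 - (-1.41)|^2 + |0.76 - 4.77|^2 + |-2.9 - 0.29|^2 + |4.69 - 1.03|^2)^(1/2)
= (0.57^2 + 2.02^2 + 4.01^2 + 3.19^2 + 3.66^2)^(1/2) = (0.3249 + 4.0804 + 16.0801 + 10.1761 + 13.3956)^(1/2) = (44.0571)^(1/2) ≈ 6.6376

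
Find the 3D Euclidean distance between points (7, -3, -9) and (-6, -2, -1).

√(Σ(x_i - y_i)²) = √((7 - (-6))² + (-3 - (-2))² + (-9 - (-1))²)
= √(13² + (-1)² + (-8)²) = √(169 + 1 + 64) = √234 ≈ 15.2971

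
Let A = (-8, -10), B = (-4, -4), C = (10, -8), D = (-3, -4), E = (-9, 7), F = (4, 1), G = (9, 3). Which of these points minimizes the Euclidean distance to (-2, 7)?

Distances: d(A) ≈ 18.0278, d(B) ≈ 11.1803, d(C) ≈ 19.2094, d(D) ≈ 11.0454, d(E) = 7, d(F) ≈ 8.4853, d(G) ≈ 11.7047. Nearest: E = (-9, 7) with distance 7.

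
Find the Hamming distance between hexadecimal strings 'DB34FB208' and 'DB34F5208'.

Differing positions: 6. Hamming distance = 1.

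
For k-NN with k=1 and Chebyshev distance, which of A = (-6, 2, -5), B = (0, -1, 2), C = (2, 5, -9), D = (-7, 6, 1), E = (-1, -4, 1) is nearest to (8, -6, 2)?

Distances: d(A) = 14, d(B) = 8, d(C) = 11, d(D) = 15, d(E) = 9. Nearest: B = (0, -1, 2) with distance 8.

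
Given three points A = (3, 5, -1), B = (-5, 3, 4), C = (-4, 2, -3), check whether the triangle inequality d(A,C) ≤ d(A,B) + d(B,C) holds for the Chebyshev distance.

d(A,B) = max(8, 2, 5) = 8, d(B,C) = max(1, 1, 7) = 7, d(A,C) = max(7, 3, 2) = 7.
d(A,C) = 7 ≤ 8 + 7 = 15. Triangle inequality is satisfied.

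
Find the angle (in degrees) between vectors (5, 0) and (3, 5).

With u = (5, 0), v = (3, 5):
u·v = 5·3 + 0·5 = 15 + 0 = 15.
|u| = √(5² + 0²) = √25, |v| = √(3² + 5²) = √34, so |u||v| = √(25·34) = √850.
cos θ = (u·v)/(|u||v|) = 15/√850 ≈ 0.514496
θ = arccos(0.514496) ≈ 59.04°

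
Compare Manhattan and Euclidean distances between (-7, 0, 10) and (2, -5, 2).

L1 = |-7 - 2| + |0 - (-5)| + |10 - 2| = 9 + 5 + 8 = 22
L2 = √(9² + 5² + 8²) = √170 ≈ 13.0384
L1 ≥ L2 always (equality iff movement is along one axis); L1 > L2 here.
Ratio L1/L2 = 22/√170 ≈ 1.6873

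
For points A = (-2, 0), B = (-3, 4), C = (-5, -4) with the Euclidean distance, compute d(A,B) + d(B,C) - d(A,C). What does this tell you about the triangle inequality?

d(A,B) = √(1² + 4²) = √17 ≈ 4.1231, d(B,C) = √(2² + 8²) = √68 ≈ 8.2462, d(A,C) = √(3² + 4²) = √25 = 5.
d(A,B) + d(B,C) - d(A,C) = 4.1231 + 8.2462 - 5 = 12.3693 - 5 = 7.3693 (to 4 decimal places). This is ≥ 0, so the triangle inequality holds for these points.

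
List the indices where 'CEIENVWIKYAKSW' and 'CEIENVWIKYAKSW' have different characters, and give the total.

Differing positions: none. Hamming distance = 0.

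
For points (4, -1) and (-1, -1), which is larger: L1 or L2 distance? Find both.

L1 = |4 - (-1)| + |-1 - (-1)| = 5 + 0 = 5
L2 = √(5² + 0²) = √25 = 5
L1 ≥ L2 always (equality iff movement is along one axis); L1 = L2 here (movement is along a single axis).
Ratio L1/L2 = 5/5 = 1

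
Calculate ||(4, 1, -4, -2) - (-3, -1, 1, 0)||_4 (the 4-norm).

(Σ|x_i - y_i|^4)^(1/4) = (|4 - (-3)|^4 + |1 - (-1)|^4 + |-4 - 1|^4 + |-2 - 0|^4)^(1/4)
= (7^4 + 2^4 + 5^4 + 2^4)^(1/4) = (2401 + 16 + 625 + 16)^(1/4) = (3058)^(1/4) ≈ 7.4363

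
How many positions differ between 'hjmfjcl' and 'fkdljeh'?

Differing positions: 1, 2, 3, 4, 6, 7. Hamming distance = 6.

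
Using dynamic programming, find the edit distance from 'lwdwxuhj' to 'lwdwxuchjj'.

Let D[i][j] be the edit distance between the first i characters of 'lwdwxuhj' and the first j characters of 'lwdwxuchjj', with D[i][0] = i, D[0][j] = j, and D[i][j] = D[i-1][j-1] if the characters match, else 1 + min(D[i-1][j], D[i][j-1], D[i-1][j-1]). Filling the table (rows: prefixes of 'lwdwxuhj', columns: prefixes of 'lwdwxuchjj'):
     ε  l  w  d  w  x  u  c  h  j  j
  ε  0  1  2  3  4  5  6  7  8  9 10
  l  1  0  1  2  3  4  5  6  7  8  9
  w  2  1  0  1  2  3  4  5  6  7  8
  d  3  2  1  0  1  2  3  4  5  6  7
  w  4  3  2  1  0  1  2  3  4  5  6
  x  5  4  3  2  1  0  1  2  3  4  5
  u  6  5  4  3  2  1  0  1  2  3  4
  h  7  6  5  4  3  2  1  1  1  2  3
  j  8  7  6  5  4  3  2  2  2  1  2
The bottom-right entry gives D[8][10] = 2, so no sequence of fewer than 2 edits works. Backtracking through the table gives one optimal edit sequence (2 edits):
  lwdwxuhj → lwdwxuchj (ins c @7)
  lwdwxuchj → lwdwxuchjj (ins j @9)
Edit distance = 2.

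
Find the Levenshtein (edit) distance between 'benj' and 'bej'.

Let D[i][j] be the edit distance between the first i characters of 'benj' and the first j characters of 'bej', with D[i][0] = i, D[0][j] = j, and D[i][j] = D[i-1][j-1] if the characters match, else 1 + min(D[i-1][j], D[i][j-1], D[i-1][j-1]). Filling the table (rows: prefixes of 'benj', columns: prefixes of 'bej'):
     ε  b  e  j
  ε  0  1  2  3
  b  1  0  1  2
  e  2  1  0  1
  n  3  2  1  1
  j  4  3  2  1
The bottom-right entry gives D[4][3] = 1, so no sequence of fewer than 1 edit works. Backtracking through the table gives one optimal edit sequence (1 edit):
  benj → bej (del n @3)
Edit distance = 1.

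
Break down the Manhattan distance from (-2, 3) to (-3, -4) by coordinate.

Σ|x_i - y_i| = |-2 - (-3)| + |3 - (-4)| = 1 + 7 = 8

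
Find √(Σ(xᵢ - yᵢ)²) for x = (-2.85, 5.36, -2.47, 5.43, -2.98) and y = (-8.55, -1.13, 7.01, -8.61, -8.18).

√(Σ(x_i - y_i)²) = √((-2.85 - (-8.55))² + (5.36 - (-1.13))² + (-2.47 - 7.01)² + (5.43 - (-8.61))² + (-2.98 - (-8.18))²)
= √(5.7² + 6.49² + (-9.48)² + 14.04² + 5.2²) = √(32.49 + 42.1201 + 89.8704 + 197.1216 + 27.04) = √388.6421 ≈ 19.714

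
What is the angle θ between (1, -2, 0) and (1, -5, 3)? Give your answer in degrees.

With u = (1, -2, 0), v = (1, -5, 3):
u·v = 1·1 + (-2)·(-5) + 0·3 = 1 + 10 + 0 = 11.
|u| = √(1² + (-2)² + 0²) = √5, |v| = √(1² + (-5)² + 3²) = √35, so |u||v| = √(5·35) = √175.
cos θ = (u·v)/(|u||v|) = 11/√175 ≈ 0.831522
θ = arccos(0.831522) ≈ 33.74°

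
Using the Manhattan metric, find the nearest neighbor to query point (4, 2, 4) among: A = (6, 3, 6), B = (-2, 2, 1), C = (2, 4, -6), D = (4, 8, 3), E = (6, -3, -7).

Distances: d(A) = 5, d(B) = 9, d(C) = 14, d(D) = 7, d(E) = 18. Nearest: A = (6, 3, 6) with distance 5.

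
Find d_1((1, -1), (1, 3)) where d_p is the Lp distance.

Σ|x_i - y_i| = |1 - 1| + |-1 - 3| = 0 + 4 = 4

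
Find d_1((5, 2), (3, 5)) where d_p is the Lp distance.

Σ|x_i - y_i| = |5 - 3| + |2 - 5| = 2 + 3 = 5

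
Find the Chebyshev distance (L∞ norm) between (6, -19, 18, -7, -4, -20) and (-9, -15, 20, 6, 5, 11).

max(|x_i - y_i|) = max(|6 - (-9)|, |-19 - (-15)|, |18 - 20|, |-7 - 6|, |-4 - 5|, |-20 - 11|) = max(15, 4, 2, 13, 9, 31) = 31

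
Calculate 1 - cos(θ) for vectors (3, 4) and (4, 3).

With u = (3, 4), v = (4, 3):
u·v = 3·4 + 4·3 = 12 + 12 = 24.
|u| = √(3² + 4²) = √25, |v| = √(4² + 3²) = √25, so |u||v| = √(25·25) = √625 = 25.
cos θ = (u·v)/(|u||v|) = 24/25 = 0.96
Cosine distance = 1 - cos θ = 1 - 0.96 = 0.04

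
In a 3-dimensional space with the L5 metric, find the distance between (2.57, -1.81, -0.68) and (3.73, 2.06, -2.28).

(Σ|x_i - y_i|^5)^(1/5) = (|2.57 - 3.73|^5 + |-1.81 - 2.06|^5 + |-0.68 - (-2.28)|^5)^(1/5)
= (1.16^5 + 3.87^5 + 1.6^5)^(1/5) ≈ (2.1003 + 868.0702 + 10.4858)^(1/5) = (880.6563)^(1/5) ≈ 3.8812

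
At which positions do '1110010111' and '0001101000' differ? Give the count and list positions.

Differing positions: 1, 2, 3, 4, 5, 6, 7, 8, 9, 10. Hamming distance = 10.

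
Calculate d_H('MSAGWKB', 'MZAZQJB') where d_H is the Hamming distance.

Differing positions: 2, 4, 5, 6. Hamming distance = 4.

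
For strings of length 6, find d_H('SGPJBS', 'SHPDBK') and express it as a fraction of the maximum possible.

Differing positions: 2, 4, 6. Hamming distance = 3. The maximum possible Hamming distance for length-6 strings is 6, so d_H/6 = 3/6 = 0.5.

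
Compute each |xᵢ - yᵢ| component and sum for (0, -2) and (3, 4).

Σ|x_i - y_i| = |0 - 3| + |-2 - 4| = 3 + 6 = 9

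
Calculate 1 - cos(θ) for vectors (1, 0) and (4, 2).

With u = (1, 0), v = (4, 2):
u·v = 1·4 + 0·2 = 4 + 0 = 4.
|u| = √(1² + 0²) = √1, |v| = √(4² + 2²) = √20, so |u||v| = √(1·20) = √20.
cos θ = (u·v)/(|u||v|) = 4/√20 ≈ 0.8944
Cosine distance = 1 - cos θ ≈ 1 - 0.8944 = 0.1056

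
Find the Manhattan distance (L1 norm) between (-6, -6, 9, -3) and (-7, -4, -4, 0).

Σ|x_i - y_i| = |-6 - (-7)| + |-6 - (-4)| + |9 - (-4)| + |-3 - 0| = 1 + 2 + 13 + 3 = 19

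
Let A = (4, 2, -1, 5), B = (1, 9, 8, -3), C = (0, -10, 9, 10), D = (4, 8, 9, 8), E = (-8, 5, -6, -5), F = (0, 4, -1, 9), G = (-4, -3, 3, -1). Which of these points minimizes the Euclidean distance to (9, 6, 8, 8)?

Distances: d(A) ≈ 11.4455, d(B) ≈ 13.9284, d(C) ≈ 18.4932, d(D) ≈ 5.4772, d(E) ≈ 25.593, d(F) ≈ 12.9228, d(G) ≈ 18.868. Nearest: D = (4, 8, 9, 8) with distance 5.4772.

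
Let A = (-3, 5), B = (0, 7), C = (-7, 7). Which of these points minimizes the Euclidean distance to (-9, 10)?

Distances: d(A) ≈ 7.8102, d(B) ≈ 9.4868, d(C) ≈ 3.6056. Nearest: C = (-7, 7) with distance 3.6056.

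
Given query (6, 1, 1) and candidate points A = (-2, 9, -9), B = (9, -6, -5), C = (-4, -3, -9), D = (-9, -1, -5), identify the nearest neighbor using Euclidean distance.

Distances: d(A) ≈ 15.0997, d(B) ≈ 9.6954, d(C) ≈ 14.6969, d(D) ≈ 16.2788. Nearest: B = (9, -6, -5) with distance 9.6954.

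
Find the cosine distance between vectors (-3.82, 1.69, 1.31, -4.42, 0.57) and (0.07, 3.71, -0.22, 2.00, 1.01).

With u = (-3.82, 1.69, 1.31, -4.42, 0.57), v = (0.07, 3.71, -0.22, 2.00, 1.01):
u·v = (-3.82)·0.07 + 1.69·3.71 + 1.31·(-0.22) + (-4.42)·2 + 0.57·1.01 = (-0.2674) + 6.2699 + (-0.2882) + (-8.84) + 0.5757 = -2.55.
|u| = √((-3.82)² + 1.69² + 1.31² + (-4.42)² + 0.57²) = √(14.5924 + 2.8561 + 1.7161 + 19.5364 + 0.3249) = √39.0259, |v| = √(0.07² + 3.71² + (-0.22)² + 2² + 1.01²) = √(0.0049 + 13.7641 + 0.0484 + 4 + 1.0201) = √18.8375.
cos θ = (u·v)/(|u||v|) = -2.55/(√39.0259·√18.8375) ≈ -0.094
Cosine distance = 1 - cos θ ≈ 1 - (-0.094) = 1.094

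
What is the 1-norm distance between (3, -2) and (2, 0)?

Σ|x_i - y_i| = |3 - 2| + |-2 - 0| = 1 + 2 = 3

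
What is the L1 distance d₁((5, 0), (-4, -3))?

Σ|x_i - y_i| = |5 - (-4)| + |0 - (-3)| = 9 + 3 = 12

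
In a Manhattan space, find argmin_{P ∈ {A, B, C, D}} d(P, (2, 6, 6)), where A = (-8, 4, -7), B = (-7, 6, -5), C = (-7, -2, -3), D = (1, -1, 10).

Distances: d(A) = 25, d(B) = 20, d(C) = 26, d(D) = 12. Nearest: D = (1, -1, 10) with distance 12.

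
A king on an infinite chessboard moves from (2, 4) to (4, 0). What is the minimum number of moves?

max(|x_i - y_i|) = max(|2 - 4|, |4 - 0|) = max(2, 4) = 4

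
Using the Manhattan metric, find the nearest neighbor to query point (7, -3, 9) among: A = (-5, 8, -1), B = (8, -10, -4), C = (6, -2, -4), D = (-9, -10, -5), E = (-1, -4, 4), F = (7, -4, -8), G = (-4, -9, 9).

Distances: d(A) = 33, d(B) = 21, d(C) = 15, d(D) = 37, d(E) = 14, d(F) = 18, d(G) = 17. Nearest: E = (-1, -4, 4) with distance 14.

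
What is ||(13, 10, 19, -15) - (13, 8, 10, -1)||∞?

max(|x_i - y_i|) = max(|13 - 13|, |10 - 8|, |19 - 10|, |-15 - (-1)|) = max(0, 2, 9, 14) = 14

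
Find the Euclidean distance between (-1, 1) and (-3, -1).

√(Σ(x_i - y_i)²) = √((-1 - (-3))² + (1 - (-1))²)
= √(2² + 2²) = √(4 + 4) = √8 ≈ 2.8284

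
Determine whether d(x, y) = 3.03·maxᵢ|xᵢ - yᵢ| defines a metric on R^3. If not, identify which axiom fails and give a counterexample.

Yes. The L∞ (Chebyshev) norm induces a metric on R^3, and multiplying a metric by a positive constant 3.03 > 0 preserves all four axioms: non-negativity (3.03·||x-y|| ≥ 0), identity (3.03·||x-y|| = 0 ⟺ ||x-y|| = 0 ⟺ x = y), symmetry (||x-y|| = ||y-x||), and the triangle inequality (3.03·||x-z|| ≤ 3.03·||x-y|| + 3.03·||y-z||). So d is a metric.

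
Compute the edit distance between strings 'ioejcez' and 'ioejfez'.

Let D[i][j] be the edit distance between the first i characters of 'ioejcez' and the first j characters of 'ioejfez', with D[i][0] = i, D[0][j] = j, and D[i][j] = D[i-1][j-1] if the characters match, else 1 + min(D[i-1][j], D[i][j-1], D[i-1][j-1]). Filling the table (rows: prefixes of 'ioejcez', columns: prefixes of 'ioejfez'):
     ε  i  o  e  j  f  e  z
  ε  0  1  2  3  4  5  6  7
  i  1  0  1  2  3  4  5  6
  o  2  1  0  1  2  3  4  5
  e  3  2  1  0  1  2  3  4
  j  4  3  2  1  0  1  2  3
  c  5  4  3  2  1  1  2  3
  e  6  5  4  3  2  2  1  2
  z  7  6  5  4  3  3  2  1
The bottom-right entry gives D[7][7] = 1, so no sequence of fewer than 1 edit works. Backtracking through the table gives one optimal edit sequence (1 edit):
  ioejcez → ioejfez (sub c→f @5)
Edit distance = 1.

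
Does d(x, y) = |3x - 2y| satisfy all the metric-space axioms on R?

No. d fails symmetry: d(8, 9) = |3·8 - 2·9| = |6| = 6, but d(9, 8) = |3·9 - 2·8| = |11| = 11. Since 6 ≠ 11, d(x,y) ≠ d(y,x) in general.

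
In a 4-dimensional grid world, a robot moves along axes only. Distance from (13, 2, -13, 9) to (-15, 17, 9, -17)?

Σ|x_i - y_i| = |13 - (-15)| + |2 - 17| + |-13 - 9| + |9 - (-17)| = 28 + 15 + 22 + 26 = 91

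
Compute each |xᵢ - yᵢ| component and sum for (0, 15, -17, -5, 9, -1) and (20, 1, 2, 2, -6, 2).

Σ|x_i - y_i| = |0 - 20| + |15 - 1| + |-17 - 2| + |-5 - 2| + |9 - (-6)| + |-1 - 2| = 20 + 14 + 19 + 7 + 15 + 3 = 78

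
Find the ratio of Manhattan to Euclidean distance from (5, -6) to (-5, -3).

L1 = |5 - (-5)| + |-6 - (-3)| = 10 + 3 = 13
L2 = √(10² + 3²) = √109 ≈ 10.4403
L1 ≥ L2 always (equality iff movement is along one axis); L1 > L2 here.
Ratio L1/L2 = 13/√109 ≈ 1.2452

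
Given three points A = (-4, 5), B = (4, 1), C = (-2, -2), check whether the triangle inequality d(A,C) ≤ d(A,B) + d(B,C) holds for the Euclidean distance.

d(A,B) = √(8² + 4²) = √80 ≈ 8.9443, d(B,C) = √(6² + 3²) = √45 ≈ 6.7082, d(A,C) = √(2² + 7²) = √53 ≈ 7.2801.
d(A,C) ≈ 7.2801 ≤ 8.9443 + 6.7082 = 15.6525. Triangle inequality is satisfied.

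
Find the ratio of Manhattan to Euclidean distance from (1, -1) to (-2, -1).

L1 = |1 - (-2)| + |-1 - (-1)| = 3 + 0 = 3
L2 = √(3² + 0²) = √9 = 3
L1 ≥ L2 always (equality iff movement is along one axis); L1 = L2 here (movement is along a single axis).
Ratio L1/L2 = 3/3 = 1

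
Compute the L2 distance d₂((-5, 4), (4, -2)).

√(Σ(x_i - y_i)²) = √((-5 - 4)² + (4 - (-2))²)
= √((-9)² + 6²) = √(81 + 36) = √117 ≈ 10.8167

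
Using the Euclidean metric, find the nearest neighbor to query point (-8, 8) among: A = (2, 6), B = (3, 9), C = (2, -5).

Distances: d(A) ≈ 10.198, d(B) ≈ 11.0454, d(C) ≈ 16.4012. Nearest: A = (2, 6) with distance 10.198.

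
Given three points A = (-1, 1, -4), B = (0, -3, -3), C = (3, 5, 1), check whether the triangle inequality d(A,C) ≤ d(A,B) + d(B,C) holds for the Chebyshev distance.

d(A,B) = max(1, 4, 1) = 4, d(B,C) = max(3, 8, 4) = 8, d(A,C) = max(4, 4, 5) = 5.
d(A,C) = 5 ≤ 4 + 8 = 12. Triangle inequality is satisfied.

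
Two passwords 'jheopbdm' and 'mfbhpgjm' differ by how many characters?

Differing positions: 1, 2, 3, 4, 6, 7. Hamming distance = 6.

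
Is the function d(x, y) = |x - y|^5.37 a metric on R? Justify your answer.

No. d(x,y) = |x-y|^5.37 fails the triangle inequality since p = 5.37 > 1. Counterexample: x = -3, y = -2, z = 6. d(x,z) = |-3 - 6|^5.37 = 9^5.37 ≈ 133131.9446, but d(x,y) + d(y,z) = 1^5.37 + 8^5.37 ≈ 1 + 70728.3017 = 70729.3017. Since 133131.9446 > 70729.3017, the triangle inequality is violated.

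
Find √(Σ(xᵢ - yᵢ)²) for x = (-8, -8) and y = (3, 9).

√(Σ(x_i - y_i)²) = √((-8 - 3)² + (-8 - 9)²)
= √((-11)² + (-17)²) = √(121 + 289) = √410 ≈ 20.2485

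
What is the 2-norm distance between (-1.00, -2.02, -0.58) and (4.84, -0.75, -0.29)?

(Σ|x_i - y_i|^2)^(1/2) = (|-1 - 4.84|^2 + |-2.02 - (-0.75)|^2 + |-0.58 - (-0.29)|^2)^(1/2)
= (5.84^2 + 1.27^2 + 0.29^2)^(1/2) = (34.1056 + 1.6129 + 0.0841)^(1/2) = (35.8026)^(1/2) ≈ 5.9835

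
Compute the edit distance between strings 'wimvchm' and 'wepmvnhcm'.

Let D[i][j] be the edit distance between the first i characters of 'wimvchm' and the first j characters of 'wepmvnhcm', with D[i][0] = i, D[0][j] = j, and D[i][j] = D[i-1][j-1] if the characters match, else 1 + min(D[i-1][j], D[i][j-1], D[i-1][j-1]). Filling the table (rows: prefixes of 'wimvchm', columns: prefixes of 'wepmvnhcm'):
     ε  w  e  p  m  v  n  h  c  m
  ε  0  1  2  3  4  5  6  7  8  9
  w  1  0  1  2  3  4  5  6  7  8
  i  2  1  1  2  3  4  5  6  7  8
  m  3  2  2  2  2  3  4  5  6  7
  v  4  3  3  3  3  2  3  4  5  6
  c  5  4  4  4  4  3  3  4  4  5
  h  6  5  5  5  5  4  4  3  4  5
  m  7  6  6  6  5  5  5  4  4  4
The bottom-right entry gives D[7][9] = 4, so no sequence of fewer than 4 edits works. Backtracking through the table gives one optimal edit sequence (4 edits):
  wimvchm → weimvchm (ins e @2)
  weimvchm → wepmvchm (sub i→p @3)
  wepmvchm → wepmvnhm (sub c→n @6)
  wepmvnhm → wepmvnhcm (ins c @8)
Edit distance = 4.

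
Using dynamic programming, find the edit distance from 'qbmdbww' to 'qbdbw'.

Let D[i][j] be the edit distance between the first i characters of 'qbmdbww' and the first j characters of 'qbdbw', with D[i][0] = i, D[0][j] = j, and D[i][j] = D[i-1][j-1] if the characters match, else 1 + min(D[i-1][j], D[i][j-1], D[i-1][j-1]). Filling the table (rows: prefixes of 'qbmdbww', columns: prefixes of 'qbdbw'):
     ε  q  b  d  b  w
  ε  0  1  2  3  4  5
  q  1  0  1  2  3  4
  b  2  1  0  1  2  3
  m  3  2  1  1  2  3
  d  4  3  2  1  2  3
  b  5  4  3  2  1  2
  w  6  5  4  3  2  1
  w  7  6  5  4  3  2
The bottom-right entry gives D[7][5] = 2, so no sequence of fewer than 2 edits works. Backtracking through the table gives one optimal edit sequence (2 edits):
  qbmdbww → qbdbww (del m @3)
  qbdbww → qbdbw (del w @5)
Edit distance = 2.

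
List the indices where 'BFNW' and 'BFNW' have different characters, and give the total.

Differing positions: none. Hamming distance = 0.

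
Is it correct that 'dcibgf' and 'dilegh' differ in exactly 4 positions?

Differing positions: 2, 3, 4, 6. Hamming distance = 4, so the claim is true.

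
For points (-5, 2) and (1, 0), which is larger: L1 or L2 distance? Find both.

L1 = |-5 - 1| + |2 - 0| = 6 + 2 = 8
L2 = √(6² + 2²) = √40 ≈ 6.3246
L1 ≥ L2 always (equality iff movement is along one axis); L1 > L2 here.
Ratio L1/L2 = 8/√40 ≈ 1.2649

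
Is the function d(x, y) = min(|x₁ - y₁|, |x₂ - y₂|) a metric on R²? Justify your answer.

No. d fails identity of indiscernibles: take x = (3, 0) and y = (3, 8). Then d(x,y) = min(|3 - 3|, |0 - 8|) = min(0, 8) = 0, yet x ≠ y.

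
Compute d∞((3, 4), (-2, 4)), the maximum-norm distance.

max(|x_i - y_i|) = max(|3 - (-2)|, |4 - 4|) = max(5, 0) = 5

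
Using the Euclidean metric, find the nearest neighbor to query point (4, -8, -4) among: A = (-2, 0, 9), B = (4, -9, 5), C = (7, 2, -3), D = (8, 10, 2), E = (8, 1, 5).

Distances: d(A) ≈ 16.4012, d(B) ≈ 9.0554, d(C) ≈ 10.4881, d(D) ≈ 19.3907, d(E) ≈ 13.3417. Nearest: B = (4, -9, 5) with distance 9.0554.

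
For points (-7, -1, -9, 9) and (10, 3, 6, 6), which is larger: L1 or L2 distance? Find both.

L1 = |-7 - 10| + |-1 - 3| + |-9 - 6| + |9 - 6| = 17 + 4 + 15 + 3 = 39
L2 = √(17² + 4² + 15² + 3²) = √539 ≈ 23.2164
L1 ≥ L2 always (equality iff movement is along one axis); L1 > L2 here.
Ratio L1/L2 = 39/√539 ≈ 1.6798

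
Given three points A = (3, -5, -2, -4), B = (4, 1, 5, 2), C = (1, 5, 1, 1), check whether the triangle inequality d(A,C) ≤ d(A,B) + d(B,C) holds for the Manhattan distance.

d(A,B) = 1 + 6 + 7 + 6 = 20, d(B,C) = 3 + 4 + 4 + 1 = 12, d(A,C) = 2 + 10 + 3 + 5 = 20.
d(A,C) = 20 ≤ 20 + 12 = 32. Triangle inequality is satisfied.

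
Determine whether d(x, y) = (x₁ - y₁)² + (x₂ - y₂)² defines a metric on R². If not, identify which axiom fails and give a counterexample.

No. The squared Euclidean distance fails the triangle inequality. Counterexample: x = (0, 0), y = (2, 5), z = (4, 10). d(x,z) = 4² + 10² = 116, but d(x,y) + d(y,z) = (2² + 5²) + (2² + 5²) = 29 + 29 = 58. Since 116 > 58, the triangle inequality is violated. (Note: √d, the ordinary Euclidean distance, IS a metric.)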